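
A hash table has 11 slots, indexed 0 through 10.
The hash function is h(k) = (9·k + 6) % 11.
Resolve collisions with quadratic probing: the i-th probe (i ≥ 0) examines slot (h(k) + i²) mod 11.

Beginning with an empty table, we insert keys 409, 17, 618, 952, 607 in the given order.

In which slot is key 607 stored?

0

409 hashes to 2; slot 2 is free => place at 2.
17 hashes to 5; slot 5 is free => place at 5.
618 hashes to 2; 2 taken => place at 3.
952 hashes to 5; 5 taken => place at 6.
607 hashes to 2; 2,3,6 taken => place at 0.
Table: [607, ∅, 409, 618, ∅, 17, 952, ∅, ∅, ∅, ∅]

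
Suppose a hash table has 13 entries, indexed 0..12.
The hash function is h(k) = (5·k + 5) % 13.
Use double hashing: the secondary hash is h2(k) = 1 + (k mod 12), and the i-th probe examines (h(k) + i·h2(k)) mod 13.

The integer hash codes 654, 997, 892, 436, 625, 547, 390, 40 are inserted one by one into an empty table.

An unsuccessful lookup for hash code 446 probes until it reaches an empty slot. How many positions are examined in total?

Insert 654: h=12, slot 12 empty → index 12.
Insert 997: h=11, slot 11 empty → index 11.
Insert 892: h=6, slot 6 empty → index 6.
Insert 436: h=1, slot 1 empty → index 1.
Insert 625: h=10, slot 10 empty → index 10.
Insert 547: h=10, h2=8, slot 10 occupied → index 5.
Insert 390: h=5, h2=7, slots 5,12,6 occupied → index 0.
Insert 40: h=10, h2=5, slot 10 occupied → index 2.
Table: [390, 436, 40, _, _, 547, 892, _, _, _, 625, 997, 654]
Lookup 446: h=12, h2=3, probe 12,2,5,8 → slot 8 empty, not found.

4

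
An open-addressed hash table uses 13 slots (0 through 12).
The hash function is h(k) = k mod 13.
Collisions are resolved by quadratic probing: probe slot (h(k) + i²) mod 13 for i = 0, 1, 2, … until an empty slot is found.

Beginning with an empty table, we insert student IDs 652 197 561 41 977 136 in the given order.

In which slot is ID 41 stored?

11

652: h=2 -> slot 2
197: h=2, probe 2,3 -> slot 3
561: h=2, probe 2,3,6 -> slot 6
41: h=2, probe 2,3,6,11 -> slot 11
977: h=2, probe 2,3,6,11,5 -> slot 5
136: h=6, probe 6,7 -> slot 7
Table: [-, -, 652, 197, -, 977, 561, 136, -, -, -, 41, -]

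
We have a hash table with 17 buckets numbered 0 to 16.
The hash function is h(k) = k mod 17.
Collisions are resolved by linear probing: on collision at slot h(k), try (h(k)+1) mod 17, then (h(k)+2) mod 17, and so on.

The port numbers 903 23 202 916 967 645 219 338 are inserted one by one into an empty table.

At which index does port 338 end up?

Insert 903: h=2, slot 2 empty => index 2.
Insert 23: h=6, slot 6 empty => index 6.
Insert 202: h=15, slot 15 empty => index 15.
Insert 916: h=15, slot 15 occupied => index 16.
Insert 967: h=15, slots 15,16 occupied => index 0.
Insert 645: h=16, slots 16,0 occupied => index 1.
Insert 219: h=15, slots 15,16,0,1,2 occupied => index 3.
Insert 338: h=15, slots 15,16,0,1,2,3 occupied => index 4.
Table: [967, 645, 903, 219, 338, -, 23, -, -, -, -, -, -, -, -, 202, 916]

4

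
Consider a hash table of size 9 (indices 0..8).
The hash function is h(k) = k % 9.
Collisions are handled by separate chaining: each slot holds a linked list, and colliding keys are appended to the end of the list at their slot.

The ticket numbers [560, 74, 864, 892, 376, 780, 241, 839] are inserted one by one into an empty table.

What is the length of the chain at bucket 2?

3

Insert 560: h=2, bucket 2 empty → new chain.
Insert 74: h=2, bucket 2 nonempty → append to chain.
Insert 864: h=0, bucket 0 empty → new chain.
Insert 892: h=1, bucket 1 empty → new chain.
Insert 376: h=7, bucket 7 empty → new chain.
Insert 780: h=6, bucket 6 empty → new chain.
Insert 241: h=7, bucket 7 nonempty → append to chain.
Insert 839: h=2, bucket 2 nonempty → append to chain.
Final buckets:
0: 864
1: 892
2: 560 -> 74 -> 839
3: .
4: .
5: .
6: 780
7: 376 -> 241
8: .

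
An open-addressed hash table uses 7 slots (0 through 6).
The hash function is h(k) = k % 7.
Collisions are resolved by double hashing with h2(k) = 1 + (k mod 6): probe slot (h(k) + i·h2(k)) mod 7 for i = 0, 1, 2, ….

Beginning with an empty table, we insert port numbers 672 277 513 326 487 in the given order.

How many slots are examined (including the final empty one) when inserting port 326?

672: h=0 -> slot 0
277: h=4 -> slot 4
513: h=2 -> slot 2
326: h=4, h2=3, probe 4,0,3 -> slot 3
487: h=4, h2=2, probe 4,6 -> slot 6
Table: [672, —, 513, 326, 277, —, 487]

3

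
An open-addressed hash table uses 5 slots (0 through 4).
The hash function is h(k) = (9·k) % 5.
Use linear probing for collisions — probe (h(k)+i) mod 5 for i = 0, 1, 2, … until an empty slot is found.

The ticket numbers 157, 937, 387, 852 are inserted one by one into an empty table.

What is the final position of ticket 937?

157: h=3 → slot 3
937: h=3, probe 3,4 → slot 4
387: h=3, probe 3,4,0 → slot 0
852: h=3, probe 3,4,0,1 → slot 1
Table: [387, 852, ∅, 157, 937]

4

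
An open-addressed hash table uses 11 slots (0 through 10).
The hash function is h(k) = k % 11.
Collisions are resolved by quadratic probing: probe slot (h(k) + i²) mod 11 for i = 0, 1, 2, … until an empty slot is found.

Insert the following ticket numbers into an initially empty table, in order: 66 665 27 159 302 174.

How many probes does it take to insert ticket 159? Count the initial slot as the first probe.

66 hashes to 0; slot 0 is free => place at 0.
665 hashes to 5; slot 5 is free => place at 5.
27 hashes to 5; 5 taken => place at 6.
159 hashes to 5; 5,6 taken => place at 9.
302 hashes to 5; 5,6,9 taken => place at 3.
174 hashes to 9; 9 taken => place at 10.
Table: [66, -, -, 302, -, 665, 27, -, -, 159, 174]

3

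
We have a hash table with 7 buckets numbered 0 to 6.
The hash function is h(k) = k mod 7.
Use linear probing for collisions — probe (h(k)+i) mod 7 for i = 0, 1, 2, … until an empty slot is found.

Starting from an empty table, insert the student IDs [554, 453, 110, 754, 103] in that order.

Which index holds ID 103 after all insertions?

2

554: h=1 => slot 1
453: h=5 => slot 5
110: h=5, probe 5,6 => slot 6
754: h=5, probe 5,6,0 => slot 0
103: h=5, probe 5,6,0,1,2 => slot 2
Table: [754, 554, 103, —, —, 453, 110]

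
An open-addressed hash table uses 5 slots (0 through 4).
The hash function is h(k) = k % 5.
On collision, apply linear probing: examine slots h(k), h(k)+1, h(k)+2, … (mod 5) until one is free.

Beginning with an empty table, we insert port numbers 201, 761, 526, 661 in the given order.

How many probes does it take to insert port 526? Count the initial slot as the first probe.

3

201 hashes to 1; slot 1 is free => place at 1.
761 hashes to 1; 1 taken => place at 2.
526 hashes to 1; 1,2 taken => place at 3.
661 hashes to 1; 1,2,3 taken => place at 4.
Table: [., 201, 761, 526, 661]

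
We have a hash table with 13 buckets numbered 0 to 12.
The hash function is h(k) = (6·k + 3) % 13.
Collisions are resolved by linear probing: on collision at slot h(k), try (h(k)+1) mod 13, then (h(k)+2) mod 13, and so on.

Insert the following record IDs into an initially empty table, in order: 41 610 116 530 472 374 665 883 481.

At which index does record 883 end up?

4

Insert 41: h=2, slot 2 empty => index 2.
Insert 610: h=10, slot 10 empty => index 10.
Insert 116: h=10, slot 10 occupied => index 11.
Insert 530: h=11, slot 11 occupied => index 12.
Insert 472: h=1, slot 1 empty => index 1.
Insert 374: h=11, slots 11,12 occupied => index 0.
Insert 665: h=2, slot 2 occupied => index 3.
Insert 883: h=10, slots 10,11,12,0,1,2,3 occupied => index 4.
Insert 481: h=3, slots 3,4 occupied => index 5.
Table: [374, 472, 41, 665, 883, 481, _, _, _, _, 610, 116, 530]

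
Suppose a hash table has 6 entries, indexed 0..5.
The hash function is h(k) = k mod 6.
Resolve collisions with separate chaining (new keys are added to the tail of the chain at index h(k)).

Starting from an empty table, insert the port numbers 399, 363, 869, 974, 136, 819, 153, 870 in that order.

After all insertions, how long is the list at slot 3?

4

399 → bucket 3
363 → bucket 3 (collision)
869 → bucket 5
974 → bucket 2
136 → bucket 4
819 → bucket 3 (collision)
153 → bucket 3 (collision)
870 → bucket 0
Final buckets:
0: 870
1: ∅
2: 974
3: 399 -> 363 -> 819 -> 153
4: 136
5: 869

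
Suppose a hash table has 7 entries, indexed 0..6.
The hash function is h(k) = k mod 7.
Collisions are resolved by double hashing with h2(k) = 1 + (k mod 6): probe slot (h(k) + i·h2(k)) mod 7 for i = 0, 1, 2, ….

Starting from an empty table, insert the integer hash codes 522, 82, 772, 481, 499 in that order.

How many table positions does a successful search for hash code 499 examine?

Insert 522: h=4, slot 4 empty => index 4.
Insert 82: h=5, slot 5 empty => index 5.
Insert 772: h=2, slot 2 empty => index 2.
Insert 481: h=5, h2=2, slot 5 occupied => index 0.
Insert 499: h=2, h2=2, slots 2,4 occupied => index 6.
Table: [481, ., 772, ., 522, 82, 499]
Lookup 499: h=2, h2=2, probe 2,4,6 → found at 6.

3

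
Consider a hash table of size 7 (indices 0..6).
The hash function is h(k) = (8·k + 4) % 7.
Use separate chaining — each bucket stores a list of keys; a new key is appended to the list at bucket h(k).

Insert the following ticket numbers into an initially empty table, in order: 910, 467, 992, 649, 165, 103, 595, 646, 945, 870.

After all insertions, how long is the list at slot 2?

Insert 910: h=4, bucket 4 empty -> new chain.
Insert 467: h=2, bucket 2 empty -> new chain.
Insert 992: h=2, bucket 2 nonempty -> append to chain.
Insert 649: h=2, bucket 2 nonempty -> append to chain.
Insert 165: h=1, bucket 1 empty -> new chain.
Insert 103: h=2, bucket 2 nonempty -> append to chain.
Insert 595: h=4, bucket 4 nonempty -> append to chain.
Insert 646: h=6, bucket 6 empty -> new chain.
Insert 945: h=4, bucket 4 nonempty -> append to chain.
Insert 870: h=6, bucket 6 nonempty -> append to chain.
Final buckets:
0: .
1: 165
2: 467 -> 992 -> 649 -> 103
3: .
4: 910 -> 595 -> 945
5: .
6: 646 -> 870

4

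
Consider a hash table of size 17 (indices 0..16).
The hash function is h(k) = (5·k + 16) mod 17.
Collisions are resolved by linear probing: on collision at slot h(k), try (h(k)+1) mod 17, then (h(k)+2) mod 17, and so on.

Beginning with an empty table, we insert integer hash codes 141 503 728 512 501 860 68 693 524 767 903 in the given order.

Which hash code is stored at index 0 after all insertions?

141: h=7 => slot 7
503: h=15 => slot 15
728: h=1 => slot 1
512: h=9 => slot 9
501: h=5 => slot 5
860: h=15, probe 15,16 => slot 16
68: h=16, probe 16,0 => slot 0
693: h=13 => slot 13
524: h=1, probe 1,2 => slot 2
767: h=9, probe 9,10 => slot 10
903: h=9, probe 9,10,11 => slot 11
Table: [68, 728, 524, -, -, 501, -, 141, -, 512, 767, 903, -, 693, -, 503, 860]

68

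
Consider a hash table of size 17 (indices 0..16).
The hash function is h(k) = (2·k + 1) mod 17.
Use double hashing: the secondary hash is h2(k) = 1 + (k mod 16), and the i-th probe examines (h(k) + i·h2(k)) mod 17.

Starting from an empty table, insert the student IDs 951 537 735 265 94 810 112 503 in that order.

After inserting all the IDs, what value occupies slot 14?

265

951: h=16 -> slot 16
537: h=4 -> slot 4
735: h=9 -> slot 9
265: h=4, h2=10, probe 4,14 -> slot 14
94: h=2 -> slot 2
810: h=6 -> slot 6
112: h=4, h2=1, probe 4,5 -> slot 5
503: h=4, h2=8, probe 4,12 -> slot 12
Table: [∅, ∅, 94, ∅, 537, 112, 810, ∅, ∅, 735, ∅, ∅, 503, ∅, 265, ∅, 951]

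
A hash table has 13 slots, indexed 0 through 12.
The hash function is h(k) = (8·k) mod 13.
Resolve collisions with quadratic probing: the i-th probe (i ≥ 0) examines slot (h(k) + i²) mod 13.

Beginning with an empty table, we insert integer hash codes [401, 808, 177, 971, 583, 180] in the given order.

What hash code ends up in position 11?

583

Insert 401: h=10, slot 10 empty → index 10.
Insert 808: h=3, slot 3 empty → index 3.
Insert 177: h=12, slot 12 empty → index 12.
Insert 971: h=7, slot 7 empty → index 7.
Insert 583: h=10, slot 10 occupied → index 11.
Insert 180: h=10, slots 10,11 occupied → index 1.
Table: [-, 180, -, 808, -, -, -, 971, -, -, 401, 583, 177]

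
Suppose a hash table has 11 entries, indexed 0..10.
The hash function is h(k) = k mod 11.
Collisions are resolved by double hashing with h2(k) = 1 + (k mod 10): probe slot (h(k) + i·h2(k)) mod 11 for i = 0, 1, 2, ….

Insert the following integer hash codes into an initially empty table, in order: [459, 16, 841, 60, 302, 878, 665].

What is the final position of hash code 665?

459: h=8 → slot 8
16: h=5 → slot 5
841: h=5, h2=2, probe 5,7 → slot 7
60: h=5, h2=1, probe 5,6 → slot 6
302: h=5, h2=3, probe 5,8,0 → slot 0
878: h=9 → slot 9
665: h=5, h2=6, probe 5,0,6,1 → slot 1
Table: [302, 665, —, —, —, 16, 60, 841, 459, 878, —]

1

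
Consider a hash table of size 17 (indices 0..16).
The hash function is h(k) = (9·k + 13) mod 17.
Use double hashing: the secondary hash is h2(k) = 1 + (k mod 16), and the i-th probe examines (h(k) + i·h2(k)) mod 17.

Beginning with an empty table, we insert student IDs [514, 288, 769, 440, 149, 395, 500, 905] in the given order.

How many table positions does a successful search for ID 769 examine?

514: h=15 => slot 15
288: h=4 => slot 4
769: h=15, h2=2, probe 15,0 => slot 0
440: h=12 => slot 12
149: h=11 => slot 11
395: h=15, h2=12, probe 15,10 => slot 10
500: h=8 => slot 8
905: h=15, h2=10, probe 15,8,1 => slot 1
Table: [769, 905, ., ., 288, ., ., ., 500, ., 395, 149, 440, ., ., 514, .]
Lookup 769: h=15, h2=2, probe 15,0 → found at 0.

2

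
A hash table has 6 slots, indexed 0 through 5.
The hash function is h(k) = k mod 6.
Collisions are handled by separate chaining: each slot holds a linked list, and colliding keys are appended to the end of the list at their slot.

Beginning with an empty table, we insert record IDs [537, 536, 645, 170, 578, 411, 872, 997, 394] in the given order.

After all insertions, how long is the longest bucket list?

Insert 537: h=3, bucket 3 empty → new chain.
Insert 536: h=2, bucket 2 empty → new chain.
Insert 645: h=3, bucket 3 nonempty → append to chain.
Insert 170: h=2, bucket 2 nonempty → append to chain.
Insert 578: h=2, bucket 2 nonempty → append to chain.
Insert 411: h=3, bucket 3 nonempty → append to chain.
Insert 872: h=2, bucket 2 nonempty → append to chain.
Insert 997: h=1, bucket 1 empty → new chain.
Insert 394: h=4, bucket 4 empty → new chain.
Final buckets:
0: .
1: 997
2: 536 -> 170 -> 578 -> 872
3: 537 -> 645 -> 411
4: 394
5: .

4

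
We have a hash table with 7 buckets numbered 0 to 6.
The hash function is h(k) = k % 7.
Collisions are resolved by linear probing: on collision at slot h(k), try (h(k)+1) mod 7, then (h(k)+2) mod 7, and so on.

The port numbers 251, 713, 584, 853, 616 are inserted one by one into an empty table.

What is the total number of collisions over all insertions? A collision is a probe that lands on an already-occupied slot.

Insert 251: h=6, slot 6 empty -> index 6.
Insert 713: h=6, slot 6 occupied -> index 0.
Insert 584: h=3, slot 3 empty -> index 3.
Insert 853: h=6, slots 6,0 occupied -> index 1.
Insert 616: h=0, slots 0,1 occupied -> index 2.
Table: [713, 853, 616, 584, ., ., 251]

5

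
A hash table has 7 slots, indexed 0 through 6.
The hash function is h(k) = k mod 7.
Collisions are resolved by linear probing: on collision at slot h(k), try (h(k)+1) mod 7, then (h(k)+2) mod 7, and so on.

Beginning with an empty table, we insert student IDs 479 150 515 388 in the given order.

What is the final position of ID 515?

479 hashes to 3; slot 3 is free → place at 3.
150 hashes to 3; 3 taken → place at 4.
515 hashes to 4; 4 taken → place at 5.
388 hashes to 3; 3,4,5 taken → place at 6.
Table: [-, -, -, 479, 150, 515, 388]

5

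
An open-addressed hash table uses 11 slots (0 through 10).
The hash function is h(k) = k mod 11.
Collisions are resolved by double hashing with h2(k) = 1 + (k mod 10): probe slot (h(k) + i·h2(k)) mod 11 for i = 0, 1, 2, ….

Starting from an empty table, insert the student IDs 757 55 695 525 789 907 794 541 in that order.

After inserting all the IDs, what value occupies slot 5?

757 hashes to 9; slot 9 is free -> place at 9.
55 hashes to 0; slot 0 is free -> place at 0.
695 hashes to 2; slot 2 is free -> place at 2.
525 hashes to 8; slot 8 is free -> place at 8.
789 hashes to 8, h2=10; 8 taken -> place at 7.
907 hashes to 5; slot 5 is free -> place at 5.
794 hashes to 2, h2=5; 2,7 taken -> place at 1.
541 hashes to 2, h2=2; 2 taken -> place at 4.
Table: [55, 794, 695, -, 541, 907, -, 789, 525, 757, -]

907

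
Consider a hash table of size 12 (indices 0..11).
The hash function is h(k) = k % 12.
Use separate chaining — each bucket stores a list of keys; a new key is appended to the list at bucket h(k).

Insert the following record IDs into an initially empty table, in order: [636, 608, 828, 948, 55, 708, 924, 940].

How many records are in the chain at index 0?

5

636 -> bucket 0
608 -> bucket 8
828 -> bucket 0 (collision)
948 -> bucket 0 (collision)
55 -> bucket 7
708 -> bucket 0 (collision)
924 -> bucket 0 (collision)
940 -> bucket 4
Final buckets:
0: 636 -> 828 -> 948 -> 708 -> 924
1: .
2: .
3: .
4: 940
5: .
6: .
7: 55
8: 608
9: .
10: .
11: .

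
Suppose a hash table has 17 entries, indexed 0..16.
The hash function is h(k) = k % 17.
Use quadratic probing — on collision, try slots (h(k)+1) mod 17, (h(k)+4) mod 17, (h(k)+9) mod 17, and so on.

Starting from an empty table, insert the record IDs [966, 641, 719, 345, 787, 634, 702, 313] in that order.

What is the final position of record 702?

13

Insert 966: h=14, slot 14 empty => index 14.
Insert 641: h=12, slot 12 empty => index 12.
Insert 719: h=5, slot 5 empty => index 5.
Insert 345: h=5, slot 5 occupied => index 6.
Insert 787: h=5, slots 5,6 occupied => index 9.
Insert 634: h=5, slots 5,6,9,14 occupied => index 4.
Insert 702: h=5, slots 5,6,9,14,4 occupied => index 13.
Insert 313: h=7, slot 7 empty => index 7.
Table: [—, —, —, —, 634, 719, 345, 313, —, 787, —, —, 641, 702, 966, —, —]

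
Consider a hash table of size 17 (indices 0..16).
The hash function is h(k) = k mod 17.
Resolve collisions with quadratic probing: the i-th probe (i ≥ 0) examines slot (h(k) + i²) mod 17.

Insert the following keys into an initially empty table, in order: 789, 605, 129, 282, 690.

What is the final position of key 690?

2

789: h=7 → slot 7
605: h=10 → slot 10
129: h=10, probe 10,11 → slot 11
282: h=10, probe 10,11,14 → slot 14
690: h=10, probe 10,11,14,2 → slot 2
Table: [_, _, 690, _, _, _, _, 789, _, _, 605, 129, _, _, 282, _, _]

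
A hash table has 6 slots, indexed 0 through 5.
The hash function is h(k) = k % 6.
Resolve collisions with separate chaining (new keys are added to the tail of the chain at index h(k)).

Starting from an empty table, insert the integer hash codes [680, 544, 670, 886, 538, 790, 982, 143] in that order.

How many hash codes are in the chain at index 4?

6

Insert 680: h=2, bucket 2 empty → new chain.
Insert 544: h=4, bucket 4 empty → new chain.
Insert 670: h=4, bucket 4 nonempty → append to chain.
Insert 886: h=4, bucket 4 nonempty → append to chain.
Insert 538: h=4, bucket 4 nonempty → append to chain.
Insert 790: h=4, bucket 4 nonempty → append to chain.
Insert 982: h=4, bucket 4 nonempty → append to chain.
Insert 143: h=5, bucket 5 empty → new chain.
Final buckets:
0: _
1: _
2: 680
3: _
4: 544 -> 670 -> 886 -> 538 -> 790 -> 982
5: 143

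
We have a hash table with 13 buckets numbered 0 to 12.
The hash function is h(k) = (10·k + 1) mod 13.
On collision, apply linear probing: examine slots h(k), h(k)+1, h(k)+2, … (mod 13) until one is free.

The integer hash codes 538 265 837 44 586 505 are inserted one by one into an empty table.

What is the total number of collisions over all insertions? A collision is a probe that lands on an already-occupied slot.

538 hashes to 12; slot 12 is free → place at 12.
265 hashes to 12; 12 taken → place at 0.
837 hashes to 12; 12,0 taken → place at 1.
44 hashes to 12; 12,0,1 taken → place at 2.
586 hashes to 11; slot 11 is free → place at 11.
505 hashes to 7; slot 7 is free → place at 7.
Table: [265, 837, 44, _, _, _, _, 505, _, _, _, 586, 538]

6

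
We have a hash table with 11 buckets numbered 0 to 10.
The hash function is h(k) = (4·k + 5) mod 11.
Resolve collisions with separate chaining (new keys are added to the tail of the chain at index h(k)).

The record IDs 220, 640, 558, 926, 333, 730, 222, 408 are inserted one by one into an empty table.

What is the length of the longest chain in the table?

3

220 -> bucket 5
640 -> bucket 2
558 -> bucket 4
926 -> bucket 2 (collision)
333 -> bucket 6
730 -> bucket 10
222 -> bucket 2 (collision)
408 -> bucket 9
Final buckets:
0: _
1: _
2: 640 -> 926 -> 222
3: _
4: 558
5: 220
6: 333
7: _
8: _
9: 408
10: 730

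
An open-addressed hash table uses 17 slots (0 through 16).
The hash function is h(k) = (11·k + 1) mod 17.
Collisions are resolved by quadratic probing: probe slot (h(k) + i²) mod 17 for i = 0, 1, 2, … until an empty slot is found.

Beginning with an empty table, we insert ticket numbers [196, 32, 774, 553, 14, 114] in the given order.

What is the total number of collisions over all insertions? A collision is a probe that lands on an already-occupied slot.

196 hashes to 15; slot 15 is free → place at 15.
32 hashes to 13; slot 13 is free → place at 13.
774 hashes to 15; 15 taken → place at 16.
553 hashes to 15; 15,16 taken → place at 2.
14 hashes to 2; 2 taken → place at 3.
114 hashes to 14; slot 14 is free → place at 14.
Table: [∅, ∅, 553, 14, ∅, ∅, ∅, ∅, ∅, ∅, ∅, ∅, ∅, 32, 114, 196, 774]

4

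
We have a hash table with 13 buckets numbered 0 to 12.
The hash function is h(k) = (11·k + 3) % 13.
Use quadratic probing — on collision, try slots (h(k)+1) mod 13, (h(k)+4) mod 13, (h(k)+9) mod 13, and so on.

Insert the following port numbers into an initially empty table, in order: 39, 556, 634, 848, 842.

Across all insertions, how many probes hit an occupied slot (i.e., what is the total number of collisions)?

39: h=3 -> slot 3
556: h=9 -> slot 9
634: h=9, probe 9,10 -> slot 10
848: h=10, probe 10,11 -> slot 11
842: h=9, probe 9,10,0 -> slot 0
Table: [842, —, —, 39, —, —, —, —, —, 556, 634, 848, —]

4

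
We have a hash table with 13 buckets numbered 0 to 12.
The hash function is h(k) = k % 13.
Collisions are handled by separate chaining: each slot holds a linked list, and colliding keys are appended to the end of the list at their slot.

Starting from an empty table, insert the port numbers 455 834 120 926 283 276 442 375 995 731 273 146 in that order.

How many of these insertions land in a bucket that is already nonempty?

6

455 -> bucket 0
834 -> bucket 2
120 -> bucket 3
926 -> bucket 3 (collision)
283 -> bucket 10
276 -> bucket 3 (collision)
442 -> bucket 0 (collision)
375 -> bucket 11
995 -> bucket 7
731 -> bucket 3 (collision)
273 -> bucket 0 (collision)
146 -> bucket 3 (collision)
Final buckets:
0: 455 -> 442 -> 273
1: _
2: 834
3: 120 -> 926 -> 276 -> 731 -> 146
4: _
5: _
6: _
7: 995
8: _
9: _
10: 283
11: 375
12: _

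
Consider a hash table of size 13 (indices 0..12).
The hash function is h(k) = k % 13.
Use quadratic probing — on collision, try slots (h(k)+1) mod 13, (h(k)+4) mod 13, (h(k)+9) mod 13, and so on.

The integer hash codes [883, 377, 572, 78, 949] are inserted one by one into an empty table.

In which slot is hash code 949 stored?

883 hashes to 12; slot 12 is free -> place at 12.
377 hashes to 0; slot 0 is free -> place at 0.
572 hashes to 0; 0 taken -> place at 1.
78 hashes to 0; 0,1 taken -> place at 4.
949 hashes to 0; 0,1,4 taken -> place at 9.
Table: [377, 572, —, —, 78, —, —, —, —, 949, —, —, 883]

9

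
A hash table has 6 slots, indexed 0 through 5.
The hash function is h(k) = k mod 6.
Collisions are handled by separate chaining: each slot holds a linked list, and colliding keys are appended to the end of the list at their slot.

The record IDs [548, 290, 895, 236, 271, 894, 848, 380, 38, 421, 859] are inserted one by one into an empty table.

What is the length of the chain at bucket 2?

6

Insert 548: h=2, bucket 2 empty → new chain.
Insert 290: h=2, bucket 2 nonempty → append to chain.
Insert 895: h=1, bucket 1 empty → new chain.
Insert 236: h=2, bucket 2 nonempty → append to chain.
Insert 271: h=1, bucket 1 nonempty → append to chain.
Insert 894: h=0, bucket 0 empty → new chain.
Insert 848: h=2, bucket 2 nonempty → append to chain.
Insert 380: h=2, bucket 2 nonempty → append to chain.
Insert 38: h=2, bucket 2 nonempty → append to chain.
Insert 421: h=1, bucket 1 nonempty → append to chain.
Insert 859: h=1, bucket 1 nonempty → append to chain.
Final buckets:
0: 894
1: 895 -> 271 -> 421 -> 859
2: 548 -> 290 -> 236 -> 848 -> 380 -> 38
3: —
4: —
5: —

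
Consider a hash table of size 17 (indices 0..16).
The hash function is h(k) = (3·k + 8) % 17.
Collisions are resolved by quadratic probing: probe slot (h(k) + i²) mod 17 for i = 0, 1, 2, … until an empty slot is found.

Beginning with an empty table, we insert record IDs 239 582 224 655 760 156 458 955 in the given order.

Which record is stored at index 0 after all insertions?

Insert 239: h=11, slot 11 empty => index 11.
Insert 582: h=3, slot 3 empty => index 3.
Insert 224: h=0, slot 0 empty => index 0.
Insert 655: h=1, slot 1 empty => index 1.
Insert 760: h=10, slot 10 empty => index 10.
Insert 156: h=0, slots 0,1 occupied => index 4.
Insert 458: h=5, slot 5 empty => index 5.
Insert 955: h=0, slots 0,1,4 occupied => index 9.
Table: [224, 655, ., 582, 156, 458, ., ., ., 955, 760, 239, ., ., ., ., .]

224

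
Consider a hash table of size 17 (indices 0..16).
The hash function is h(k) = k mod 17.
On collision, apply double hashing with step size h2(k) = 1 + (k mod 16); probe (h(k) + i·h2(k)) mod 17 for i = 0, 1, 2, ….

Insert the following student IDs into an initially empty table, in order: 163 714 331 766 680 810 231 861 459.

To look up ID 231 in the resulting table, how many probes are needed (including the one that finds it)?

Insert 163: h=10, slot 10 empty -> index 10.
Insert 714: h=0, slot 0 empty -> index 0.
Insert 331: h=8, slot 8 empty -> index 8.
Insert 766: h=1, slot 1 empty -> index 1.
Insert 680: h=0, h2=9, slot 0 occupied -> index 9.
Insert 810: h=11, slot 11 empty -> index 11.
Insert 231: h=10, h2=8, slots 10,1,9,0,8 occupied -> index 16.
Insert 861: h=11, h2=14, slots 11,8 occupied -> index 5.
Insert 459: h=0, h2=12, slot 0 occupied -> index 12.
Table: [714, 766, ., ., ., 861, ., ., 331, 680, 163, 810, 459, ., ., ., 231]
Lookup 231: h=10, h2=8, probe 10,1,9,0,8,16 → found at 16.

6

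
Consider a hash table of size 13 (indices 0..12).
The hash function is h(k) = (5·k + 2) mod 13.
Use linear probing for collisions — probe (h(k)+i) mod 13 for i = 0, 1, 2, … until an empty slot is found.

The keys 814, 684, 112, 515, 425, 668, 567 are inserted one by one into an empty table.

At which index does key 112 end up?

5

Insert 814: h=3, slot 3 empty → index 3.
Insert 684: h=3, slot 3 occupied → index 4.
Insert 112: h=3, slots 3,4 occupied → index 5.
Insert 515: h=3, slots 3,4,5 occupied → index 6.
Insert 425: h=8, slot 8 empty → index 8.
Insert 668: h=1, slot 1 empty → index 1.
Insert 567: h=3, slots 3,4,5,6 occupied → index 7.
Table: [., 668, ., 814, 684, 112, 515, 567, 425, ., ., ., .]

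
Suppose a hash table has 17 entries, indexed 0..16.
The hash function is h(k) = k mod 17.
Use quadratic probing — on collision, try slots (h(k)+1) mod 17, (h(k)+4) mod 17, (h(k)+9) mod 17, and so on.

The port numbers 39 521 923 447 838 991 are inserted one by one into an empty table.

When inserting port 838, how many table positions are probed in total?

4

39: h=5 -> slot 5
521: h=11 -> slot 11
923: h=5, probe 5,6 -> slot 6
447: h=5, probe 5,6,9 -> slot 9
838: h=5, probe 5,6,9,14 -> slot 14
991: h=5, probe 5,6,9,14,4 -> slot 4
Table: [-, -, -, -, 991, 39, 923, -, -, 447, -, 521, -, -, 838, -, -]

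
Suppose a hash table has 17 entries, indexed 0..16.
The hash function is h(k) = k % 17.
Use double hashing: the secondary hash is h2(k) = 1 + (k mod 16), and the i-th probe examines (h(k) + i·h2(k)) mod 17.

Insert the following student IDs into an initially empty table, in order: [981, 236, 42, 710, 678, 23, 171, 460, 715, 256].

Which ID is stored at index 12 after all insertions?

981 hashes to 12; slot 12 is free → place at 12.
236 hashes to 15; slot 15 is free → place at 15.
42 hashes to 8; slot 8 is free → place at 8.
710 hashes to 13; slot 13 is free → place at 13.
678 hashes to 15, h2=7; 15 taken → place at 5.
23 hashes to 6; slot 6 is free → place at 6.
171 hashes to 1; slot 1 is free → place at 1.
460 hashes to 1, h2=13; 1 taken → place at 14.
715 hashes to 1, h2=12; 1,13,8 taken → place at 3.
256 hashes to 1, h2=1; 1 taken → place at 2.
Table: [∅, 171, 256, 715, ∅, 678, 23, ∅, 42, ∅, ∅, ∅, 981, 710, 460, 236, ∅]

981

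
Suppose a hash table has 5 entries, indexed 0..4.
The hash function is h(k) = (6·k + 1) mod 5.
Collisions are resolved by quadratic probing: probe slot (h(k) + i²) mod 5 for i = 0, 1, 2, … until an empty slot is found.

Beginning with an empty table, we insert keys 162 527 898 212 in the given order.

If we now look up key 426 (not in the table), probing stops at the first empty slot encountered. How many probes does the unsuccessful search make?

Insert 162: h=3, slot 3 empty → index 3.
Insert 527: h=3, slot 3 occupied → index 4.
Insert 898: h=4, slot 4 occupied → index 0.
Insert 212: h=3, slots 3,4 occupied → index 2.
Table: [898, —, 212, 162, 527]
Lookup 426: h=2, probe 2,3,1 → slot 1 empty, not found.

3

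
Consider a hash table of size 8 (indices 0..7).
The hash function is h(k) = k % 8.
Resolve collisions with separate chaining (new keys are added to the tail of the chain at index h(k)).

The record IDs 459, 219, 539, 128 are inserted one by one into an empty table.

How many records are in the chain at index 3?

459 → bucket 3
219 → bucket 3 (collision)
539 → bucket 3 (collision)
128 → bucket 0
Final buckets:
0: 128
1: —
2: —
3: 459 -> 219 -> 539
4: —
5: —
6: —
7: —

3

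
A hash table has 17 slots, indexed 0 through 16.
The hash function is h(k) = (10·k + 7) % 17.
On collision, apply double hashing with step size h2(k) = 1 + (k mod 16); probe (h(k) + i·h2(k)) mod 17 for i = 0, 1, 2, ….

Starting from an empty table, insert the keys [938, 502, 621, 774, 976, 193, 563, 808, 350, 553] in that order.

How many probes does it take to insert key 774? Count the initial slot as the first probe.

938 hashes to 3; slot 3 is free → place at 3.
502 hashes to 12; slot 12 is free → place at 12.
621 hashes to 12, h2=14; 12 taken → place at 9.
774 hashes to 12, h2=7; 12 taken → place at 2.
976 hashes to 9, h2=1; 9 taken → place at 10.
193 hashes to 16; slot 16 is free → place at 16.
563 hashes to 10, h2=4; 10 taken → place at 14.
808 hashes to 12, h2=9; 12 taken → place at 4.
350 hashes to 5; slot 5 is free → place at 5.
553 hashes to 12, h2=10; 12,5 taken → place at 15.
Table: [-, -, 774, 938, 808, 350, -, -, -, 621, 976, -, 502, -, 563, 553, 193]

2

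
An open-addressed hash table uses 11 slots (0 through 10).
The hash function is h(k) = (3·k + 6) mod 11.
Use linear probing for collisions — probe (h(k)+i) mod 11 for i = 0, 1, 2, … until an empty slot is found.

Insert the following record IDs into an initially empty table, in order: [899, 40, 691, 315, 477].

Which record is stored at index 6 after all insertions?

315

899 hashes to 8; slot 8 is free => place at 8.
40 hashes to 5; slot 5 is free => place at 5.
691 hashes to 0; slot 0 is free => place at 0.
315 hashes to 5; 5 taken => place at 6.
477 hashes to 7; slot 7 is free => place at 7.
Table: [691, _, _, _, _, 40, 315, 477, 899, _, _]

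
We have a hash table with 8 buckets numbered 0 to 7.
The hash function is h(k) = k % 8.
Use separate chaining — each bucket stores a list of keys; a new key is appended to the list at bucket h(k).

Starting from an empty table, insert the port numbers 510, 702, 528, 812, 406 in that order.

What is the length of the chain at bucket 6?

3

Insert 510: h=6, bucket 6 empty -> new chain.
Insert 702: h=6, bucket 6 nonempty -> append to chain.
Insert 528: h=0, bucket 0 empty -> new chain.
Insert 812: h=4, bucket 4 empty -> new chain.
Insert 406: h=6, bucket 6 nonempty -> append to chain.
Final buckets:
0: 528
1: -
2: -
3: -
4: 812
5: -
6: 510 -> 702 -> 406
7: -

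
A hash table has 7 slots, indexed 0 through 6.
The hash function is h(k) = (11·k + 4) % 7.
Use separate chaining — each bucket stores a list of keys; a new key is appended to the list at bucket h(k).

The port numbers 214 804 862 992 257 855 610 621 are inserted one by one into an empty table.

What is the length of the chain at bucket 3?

3

214 -> bucket 6
804 -> bucket 0
862 -> bucket 1
992 -> bucket 3
257 -> bucket 3 (collision)
855 -> bucket 1 (collision)
610 -> bucket 1 (collision)
621 -> bucket 3 (collision)
Final buckets:
0: 804
1: 862 -> 855 -> 610
2: -
3: 992 -> 257 -> 621
4: -
5: -
6: 214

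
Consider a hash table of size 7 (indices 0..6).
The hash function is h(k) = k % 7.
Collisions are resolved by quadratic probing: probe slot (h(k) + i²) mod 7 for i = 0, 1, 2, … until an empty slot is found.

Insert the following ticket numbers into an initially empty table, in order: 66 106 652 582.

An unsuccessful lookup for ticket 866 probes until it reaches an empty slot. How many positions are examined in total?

2

66: h=3 → slot 3
106: h=1 → slot 1
652: h=1, probe 1,2 → slot 2
582: h=1, probe 1,2,5 → slot 5
Table: [., 106, 652, 66, ., 582, .]
Lookup 866: h=5, probe 5,6 → slot 6 empty, not found.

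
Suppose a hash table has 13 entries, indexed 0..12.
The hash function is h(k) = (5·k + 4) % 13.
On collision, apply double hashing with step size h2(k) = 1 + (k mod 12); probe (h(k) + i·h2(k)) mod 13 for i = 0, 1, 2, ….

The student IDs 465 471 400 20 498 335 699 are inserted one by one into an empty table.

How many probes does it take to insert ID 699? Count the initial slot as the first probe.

Insert 465: h=2, slot 2 empty => index 2.
Insert 471: h=6, slot 6 empty => index 6.
Insert 400: h=2, h2=5, slot 2 occupied => index 7.
Insert 20: h=0, slot 0 empty => index 0.
Insert 498: h=11, slot 11 empty => index 11.
Insert 335: h=2, h2=12, slot 2 occupied => index 1.
Insert 699: h=2, h2=4, slots 2,6 occupied => index 10.
Table: [20, 335, 465, —, —, —, 471, 400, —, —, 699, 498, —]

3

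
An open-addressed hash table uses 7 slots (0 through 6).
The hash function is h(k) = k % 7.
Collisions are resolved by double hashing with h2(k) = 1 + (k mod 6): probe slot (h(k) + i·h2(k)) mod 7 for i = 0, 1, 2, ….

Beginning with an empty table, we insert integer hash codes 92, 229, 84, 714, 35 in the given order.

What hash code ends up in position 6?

35

92 hashes to 1; slot 1 is free => place at 1.
229 hashes to 5; slot 5 is free => place at 5.
84 hashes to 0; slot 0 is free => place at 0.
714 hashes to 0, h2=1; 0,1 taken => place at 2.
35 hashes to 0, h2=6; 0 taken => place at 6.
Table: [84, 92, 714, ., ., 229, 35]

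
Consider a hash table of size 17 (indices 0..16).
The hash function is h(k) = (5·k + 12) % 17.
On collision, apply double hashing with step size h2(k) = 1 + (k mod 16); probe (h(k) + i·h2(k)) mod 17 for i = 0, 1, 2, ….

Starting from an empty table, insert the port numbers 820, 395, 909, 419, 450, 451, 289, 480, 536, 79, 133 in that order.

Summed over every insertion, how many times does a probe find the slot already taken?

9

Insert 820: h=15, slot 15 empty → index 15.
Insert 395: h=15, h2=12, slot 15 occupied → index 10.
Insert 909: h=1, slot 1 empty → index 1.
Insert 419: h=16, slot 16 empty → index 16.
Insert 450: h=1, h2=3, slot 1 occupied → index 4.
Insert 451: h=6, slot 6 empty → index 6.
Insert 289: h=12, slot 12 empty → index 12.
Insert 480: h=15, h2=1, slots 15,16 occupied → index 0.
Insert 536: h=6, h2=9, slots 6,15 occupied → index 7.
Insert 79: h=16, h2=16, slots 16,15 occupied → index 14.
Insert 133: h=14, h2=6, slot 14 occupied → index 3.
Table: [480, 909, ., 133, 450, ., 451, 536, ., ., 395, ., 289, ., 79, 820, 419]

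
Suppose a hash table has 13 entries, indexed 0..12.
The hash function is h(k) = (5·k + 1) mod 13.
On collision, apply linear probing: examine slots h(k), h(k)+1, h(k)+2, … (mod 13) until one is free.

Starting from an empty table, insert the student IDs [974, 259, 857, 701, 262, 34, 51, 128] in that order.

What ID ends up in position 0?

974 hashes to 9; slot 9 is free => place at 9.
259 hashes to 9; 9 taken => place at 10.
857 hashes to 9; 9,10 taken => place at 11.
701 hashes to 9; 9,10,11 taken => place at 12.
262 hashes to 11; 11,12 taken => place at 0.
34 hashes to 2; slot 2 is free => place at 2.
51 hashes to 9; 9,10,11,12,0 taken => place at 1.
128 hashes to 4; slot 4 is free => place at 4.
Table: [262, 51, 34, —, 128, —, —, —, —, 974, 259, 857, 701]

262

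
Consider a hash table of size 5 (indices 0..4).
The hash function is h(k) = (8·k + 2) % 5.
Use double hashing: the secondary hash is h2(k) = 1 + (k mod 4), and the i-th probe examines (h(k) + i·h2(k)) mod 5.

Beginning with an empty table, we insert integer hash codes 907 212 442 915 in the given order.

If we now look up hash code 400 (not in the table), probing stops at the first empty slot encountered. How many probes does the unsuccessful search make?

Insert 907: h=3, slot 3 empty -> index 3.
Insert 212: h=3, h2=1, slot 3 occupied -> index 4.
Insert 442: h=3, h2=3, slot 3 occupied -> index 1.
Insert 915: h=2, slot 2 empty -> index 2.
Table: [—, 442, 915, 907, 212]
Lookup 400: h=2, h2=1, probe 2,3,4,0 → slot 0 empty, not found.

4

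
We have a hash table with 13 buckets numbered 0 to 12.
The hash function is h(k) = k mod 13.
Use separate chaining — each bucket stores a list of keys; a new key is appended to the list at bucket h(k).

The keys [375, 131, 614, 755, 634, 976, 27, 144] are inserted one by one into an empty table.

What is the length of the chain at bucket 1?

375 → bucket 11
131 → bucket 1
614 → bucket 3
755 → bucket 1 (collision)
634 → bucket 10
976 → bucket 1 (collision)
27 → bucket 1 (collision)
144 → bucket 1 (collision)
Final buckets:
0: _
1: 131 -> 755 -> 976 -> 27 -> 144
2: _
3: 614
4: _
5: _
6: _
7: _
8: _
9: _
10: 634
11: 375
12: _

5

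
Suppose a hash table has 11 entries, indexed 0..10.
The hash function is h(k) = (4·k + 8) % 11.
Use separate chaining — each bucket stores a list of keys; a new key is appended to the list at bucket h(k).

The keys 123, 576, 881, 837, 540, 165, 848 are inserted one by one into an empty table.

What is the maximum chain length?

4

123 -> bucket 5
576 -> bucket 2
881 -> bucket 1
837 -> bucket 1 (collision)
540 -> bucket 1 (collision)
165 -> bucket 8
848 -> bucket 1 (collision)
Final buckets:
0: .
1: 881 -> 837 -> 540 -> 848
2: 576
3: .
4: .
5: 123
6: .
7: .
8: 165
9: .
10: .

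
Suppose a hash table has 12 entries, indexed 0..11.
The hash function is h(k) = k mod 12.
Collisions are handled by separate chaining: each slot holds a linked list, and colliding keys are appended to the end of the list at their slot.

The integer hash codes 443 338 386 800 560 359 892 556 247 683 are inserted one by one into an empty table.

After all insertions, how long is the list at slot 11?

Insert 443: h=11, bucket 11 empty → new chain.
Insert 338: h=2, bucket 2 empty → new chain.
Insert 386: h=2, bucket 2 nonempty → append to chain.
Insert 800: h=8, bucket 8 empty → new chain.
Insert 560: h=8, bucket 8 nonempty → append to chain.
Insert 359: h=11, bucket 11 nonempty → append to chain.
Insert 892: h=4, bucket 4 empty → new chain.
Insert 556: h=4, bucket 4 nonempty → append to chain.
Insert 247: h=7, bucket 7 empty → new chain.
Insert 683: h=11, bucket 11 nonempty → append to chain.
Final buckets:
0: _
1: _
2: 338 -> 386
3: _
4: 892 -> 556
5: _
6: _
7: 247
8: 800 -> 560
9: _
10: _
11: 443 -> 359 -> 683

3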